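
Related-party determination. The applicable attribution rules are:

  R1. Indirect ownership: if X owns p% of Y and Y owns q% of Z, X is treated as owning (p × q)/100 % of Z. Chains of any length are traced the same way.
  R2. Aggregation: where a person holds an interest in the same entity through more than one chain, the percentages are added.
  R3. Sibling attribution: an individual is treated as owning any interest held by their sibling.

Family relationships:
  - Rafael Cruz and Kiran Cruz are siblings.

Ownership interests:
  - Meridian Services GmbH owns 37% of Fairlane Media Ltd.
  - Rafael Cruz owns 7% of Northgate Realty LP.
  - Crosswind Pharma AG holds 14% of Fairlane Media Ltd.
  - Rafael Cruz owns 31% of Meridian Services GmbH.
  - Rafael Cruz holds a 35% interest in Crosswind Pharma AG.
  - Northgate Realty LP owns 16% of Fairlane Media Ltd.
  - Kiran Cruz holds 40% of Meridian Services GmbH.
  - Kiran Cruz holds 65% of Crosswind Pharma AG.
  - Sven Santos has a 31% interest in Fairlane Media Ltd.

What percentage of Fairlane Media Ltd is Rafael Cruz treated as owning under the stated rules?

By sibling attribution (R3), Rafael Cruz is treated as also owning Kiran Cruz's interest in Crosswind Pharma AG, giving 35% + 65% = 100%.
By sibling attribution (R3), Rafael Cruz is treated as also owning Kiran Cruz's interest in Meridian Services GmbH, giving 31% + 40% = 71%.
Chain via Northgate Realty LP (R1): 7% × 16% = 1.12% of Fairlane Media Ltd.
Chain via Crosswind Pharma AG (R1): 100% × 14% = 14% of Fairlane Media Ltd.
Chain via Meridian Services GmbH (R1): 71% × 37% = 26.27% of Fairlane Media Ltd.
Aggregating (R2): 1.12% + 14% + 26.27% = 41.39%.

41.39%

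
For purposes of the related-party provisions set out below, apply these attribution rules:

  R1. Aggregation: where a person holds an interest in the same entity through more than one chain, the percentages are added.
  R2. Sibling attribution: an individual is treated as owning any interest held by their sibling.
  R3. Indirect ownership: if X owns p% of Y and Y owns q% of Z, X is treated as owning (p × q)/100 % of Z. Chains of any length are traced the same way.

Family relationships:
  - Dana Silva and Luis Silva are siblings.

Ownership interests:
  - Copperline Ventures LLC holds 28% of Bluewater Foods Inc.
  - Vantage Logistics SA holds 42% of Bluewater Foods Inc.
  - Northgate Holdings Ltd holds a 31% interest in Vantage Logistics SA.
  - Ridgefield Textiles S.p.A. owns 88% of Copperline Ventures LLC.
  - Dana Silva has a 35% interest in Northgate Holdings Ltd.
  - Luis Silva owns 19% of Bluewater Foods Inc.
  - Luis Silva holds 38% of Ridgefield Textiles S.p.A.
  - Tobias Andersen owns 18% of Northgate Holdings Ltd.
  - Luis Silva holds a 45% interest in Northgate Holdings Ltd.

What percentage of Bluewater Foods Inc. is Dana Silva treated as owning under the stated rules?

By sibling attribution (R2), Dana Silva is treated as also owning Luis Silva's interest in Northgate Holdings Ltd, giving 35% + 45% = 80%.
By sibling attribution (R2), Dana Silva is treated as owning Luis Silva's 38% interest in Ridgefield Textiles S.p.A.
By sibling attribution (R2), Dana Silva is treated as owning Luis Silva's 19% interest in Bluewater Foods Inc.
Chain via Northgate Holdings Ltd → Vantage Logistics SA (R3): 80% × 31% × 42% = 10.416% of Bluewater Foods Inc.
Chain via Ridgefield Textiles S.p.A. → Copperline Ventures LLC (R3): 38% × 88% × 28% = 9.3632% of Bluewater Foods Inc.
Direct interest in Bluewater Foods Inc: 19%.
Aggregating (R1): 10.416% + 9.3632% + 19% = 38.7792%.

38.7792%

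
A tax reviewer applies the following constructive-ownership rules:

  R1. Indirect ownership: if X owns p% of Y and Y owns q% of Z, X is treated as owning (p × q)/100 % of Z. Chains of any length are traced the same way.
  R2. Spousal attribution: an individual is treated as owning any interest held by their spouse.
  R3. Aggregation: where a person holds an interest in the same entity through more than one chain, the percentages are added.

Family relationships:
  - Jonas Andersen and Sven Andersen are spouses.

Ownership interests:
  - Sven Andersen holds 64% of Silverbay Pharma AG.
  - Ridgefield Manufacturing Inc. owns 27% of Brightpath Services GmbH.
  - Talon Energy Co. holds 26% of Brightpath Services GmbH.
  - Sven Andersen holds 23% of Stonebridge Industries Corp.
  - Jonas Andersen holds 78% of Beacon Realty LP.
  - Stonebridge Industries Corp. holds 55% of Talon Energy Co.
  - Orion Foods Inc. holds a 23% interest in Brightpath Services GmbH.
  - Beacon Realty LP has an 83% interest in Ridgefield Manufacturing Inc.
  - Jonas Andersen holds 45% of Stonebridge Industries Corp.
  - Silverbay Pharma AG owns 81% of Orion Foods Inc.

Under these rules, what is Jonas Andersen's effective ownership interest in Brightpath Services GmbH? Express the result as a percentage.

39.127%

By spousal attribution (R2), Jonas Andersen is treated as also owning Sven Andersen's interest in Stonebridge Industries Corp, giving 45% + 23% = 68%.
By spousal attribution (R2), Jonas Andersen is treated as owning Sven Andersen's 64% interest in Silverbay Pharma AG.
Chain via Stonebridge Industries Corp. → Talon Energy Co. (R1): 68% × 55% × 26% = 9.724% of Brightpath Services GmbH.
Chain via Beacon Realty LP → Ridgefield Manufacturing Inc. (R1): 78% × 83% × 27% = 17.4798% of Brightpath Services GmbH.
Chain via Silverbay Pharma AG → Orion Foods Inc. (R1): 64% × 81% × 23% = 11.9232% of Brightpath Services GmbH.
Aggregating (R3): 9.724% + 17.4798% + 11.9232% = 39.127%.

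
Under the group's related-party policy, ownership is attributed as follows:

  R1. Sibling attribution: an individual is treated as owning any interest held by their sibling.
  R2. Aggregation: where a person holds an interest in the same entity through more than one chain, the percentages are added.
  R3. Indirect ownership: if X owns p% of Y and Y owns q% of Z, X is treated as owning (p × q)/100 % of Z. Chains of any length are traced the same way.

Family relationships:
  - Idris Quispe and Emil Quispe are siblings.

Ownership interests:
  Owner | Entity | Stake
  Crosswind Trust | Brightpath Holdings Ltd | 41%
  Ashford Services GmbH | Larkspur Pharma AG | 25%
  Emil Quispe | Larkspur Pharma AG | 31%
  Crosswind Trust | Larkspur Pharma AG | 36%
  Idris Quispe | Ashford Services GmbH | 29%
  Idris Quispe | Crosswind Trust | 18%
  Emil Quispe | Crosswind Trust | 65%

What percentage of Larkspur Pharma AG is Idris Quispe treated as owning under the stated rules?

68.13%

By sibling attribution (R1), Idris Quispe is treated as also owning Emil Quispe's interest in Crosswind Trust, giving 18% + 65% = 83%.
By sibling attribution (R1), Idris Quispe is treated as owning Emil Quispe's 31% interest in Larkspur Pharma AG.
Chain via Crosswind Trust (R3): 83% × 36% = 29.88% of Larkspur Pharma AG.
Chain via Ashford Services GmbH (R3): 29% × 25% = 7.25% of Larkspur Pharma AG.
Direct interest in Larkspur Pharma AG: 31%.
Aggregating (R2): 29.88% + 7.25% + 31% = 68.13%.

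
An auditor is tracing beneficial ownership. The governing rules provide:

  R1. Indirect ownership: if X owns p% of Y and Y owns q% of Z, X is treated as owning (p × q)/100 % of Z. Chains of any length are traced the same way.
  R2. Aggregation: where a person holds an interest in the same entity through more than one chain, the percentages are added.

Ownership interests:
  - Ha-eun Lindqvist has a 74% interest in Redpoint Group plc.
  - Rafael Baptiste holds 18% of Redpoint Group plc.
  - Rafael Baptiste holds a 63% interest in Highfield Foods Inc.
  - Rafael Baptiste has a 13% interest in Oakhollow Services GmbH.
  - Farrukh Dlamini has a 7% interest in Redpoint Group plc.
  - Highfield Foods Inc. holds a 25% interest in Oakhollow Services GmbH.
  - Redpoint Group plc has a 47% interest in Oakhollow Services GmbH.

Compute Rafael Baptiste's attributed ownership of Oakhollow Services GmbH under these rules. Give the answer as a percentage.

Chain via Redpoint Group plc (R1): 18% × 47% = 8.46% of Oakhollow Services GmbH.
Chain via Highfield Foods Inc. (R1): 63% × 25% = 15.75% of Oakhollow Services GmbH.
Direct interest in Oakhollow Services GmbH: 13%.
Aggregating (R2): 8.46% + 15.75% + 13% = 37.21%.

37.21%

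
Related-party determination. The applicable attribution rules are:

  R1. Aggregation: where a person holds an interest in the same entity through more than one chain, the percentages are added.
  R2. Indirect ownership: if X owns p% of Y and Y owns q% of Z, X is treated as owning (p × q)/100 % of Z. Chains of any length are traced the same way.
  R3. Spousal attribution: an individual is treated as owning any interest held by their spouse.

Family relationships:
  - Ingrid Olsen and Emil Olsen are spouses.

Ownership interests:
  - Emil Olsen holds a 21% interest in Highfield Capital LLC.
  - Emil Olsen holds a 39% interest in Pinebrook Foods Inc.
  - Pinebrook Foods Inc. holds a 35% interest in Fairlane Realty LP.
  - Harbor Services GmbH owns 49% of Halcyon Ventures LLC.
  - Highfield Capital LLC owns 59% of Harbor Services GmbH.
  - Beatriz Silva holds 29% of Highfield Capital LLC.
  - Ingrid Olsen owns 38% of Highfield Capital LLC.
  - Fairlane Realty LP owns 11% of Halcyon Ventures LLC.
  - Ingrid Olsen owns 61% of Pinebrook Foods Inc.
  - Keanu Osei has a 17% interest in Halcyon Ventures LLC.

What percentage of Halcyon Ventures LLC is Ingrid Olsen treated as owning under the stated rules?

20.9069%

By spousal attribution (R3), Ingrid Olsen is treated as also owning Emil Olsen's interest in Pinebrook Foods Inc, giving 61% + 39% = 100%.
By spousal attribution (R3), Ingrid Olsen is treated as also owning Emil Olsen's interest in Highfield Capital LLC, giving 38% + 21% = 59%.
Chain via Pinebrook Foods Inc. → Fairlane Realty LP (R2): 100% × 35% × 11% = 3.85% of Halcyon Ventures LLC.
Chain via Highfield Capital LLC → Harbor Services GmbH (R2): 59% × 59% × 49% = 17.0569% of Halcyon Ventures LLC.
Aggregating (R1): 3.85% + 17.0569% = 20.9069%.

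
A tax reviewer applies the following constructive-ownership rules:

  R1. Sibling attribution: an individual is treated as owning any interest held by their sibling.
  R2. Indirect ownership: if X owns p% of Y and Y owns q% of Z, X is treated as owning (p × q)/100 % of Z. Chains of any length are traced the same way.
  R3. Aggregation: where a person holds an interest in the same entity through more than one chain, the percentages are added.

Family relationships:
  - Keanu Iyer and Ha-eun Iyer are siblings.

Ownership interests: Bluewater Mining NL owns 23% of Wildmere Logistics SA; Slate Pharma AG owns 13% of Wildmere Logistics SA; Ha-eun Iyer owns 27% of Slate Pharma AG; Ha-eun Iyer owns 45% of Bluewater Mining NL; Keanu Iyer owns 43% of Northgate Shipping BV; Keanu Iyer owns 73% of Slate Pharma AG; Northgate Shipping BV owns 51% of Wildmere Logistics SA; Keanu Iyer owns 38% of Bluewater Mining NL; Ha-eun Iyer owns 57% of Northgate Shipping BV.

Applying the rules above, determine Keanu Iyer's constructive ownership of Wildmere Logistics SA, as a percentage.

By sibling attribution (R1), Keanu Iyer is treated as also owning Ha-eun Iyer's interest in Bluewater Mining NL, giving 38% + 45% = 83%.
By sibling attribution (R1), Keanu Iyer is treated as also owning Ha-eun Iyer's interest in Slate Pharma AG, giving 73% + 27% = 100%.
By sibling attribution (R1), Keanu Iyer is treated as also owning Ha-eun Iyer's interest in Northgate Shipping BV, giving 43% + 57% = 100%.
Chain via Bluewater Mining NL (R2): 83% × 23% = 19.09% of Wildmere Logistics SA.
Chain via Slate Pharma AG (R2): 100% × 13% = 13% of Wildmere Logistics SA.
Chain via Northgate Shipping BV (R2): 100% × 51% = 51% of Wildmere Logistics SA.
Aggregating (R3): 19.09% + 13% + 51% = 83.09%.

83.09%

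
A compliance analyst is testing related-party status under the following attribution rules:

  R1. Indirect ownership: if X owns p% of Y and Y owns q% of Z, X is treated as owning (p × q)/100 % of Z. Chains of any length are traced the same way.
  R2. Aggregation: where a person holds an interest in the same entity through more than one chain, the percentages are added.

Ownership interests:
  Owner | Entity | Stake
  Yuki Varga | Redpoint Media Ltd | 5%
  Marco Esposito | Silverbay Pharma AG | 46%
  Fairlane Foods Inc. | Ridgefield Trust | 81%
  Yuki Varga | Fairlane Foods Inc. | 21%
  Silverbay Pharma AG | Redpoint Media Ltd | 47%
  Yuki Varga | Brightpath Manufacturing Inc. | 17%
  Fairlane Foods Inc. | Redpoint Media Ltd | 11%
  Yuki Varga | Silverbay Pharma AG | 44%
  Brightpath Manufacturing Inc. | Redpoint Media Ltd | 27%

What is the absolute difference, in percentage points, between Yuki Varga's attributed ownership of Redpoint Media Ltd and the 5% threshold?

27.58

Chain via Brightpath Manufacturing Inc. (R1): 17% × 27% = 4.59% of Redpoint Media Ltd.
Chain via Fairlane Foods Inc. (R1): 21% × 11% = 2.31% of Redpoint Media Ltd.
Chain via Silverbay Pharma AG (R1): 44% × 47% = 20.68% of Redpoint Media Ltd.
Direct interest in Redpoint Media Ltd: 5%.
Aggregating (R2): 4.59% + 2.31% + 20.68% + 5% = 32.58%.
32.58% exceeds the 5% threshold by 27.58 percentage points.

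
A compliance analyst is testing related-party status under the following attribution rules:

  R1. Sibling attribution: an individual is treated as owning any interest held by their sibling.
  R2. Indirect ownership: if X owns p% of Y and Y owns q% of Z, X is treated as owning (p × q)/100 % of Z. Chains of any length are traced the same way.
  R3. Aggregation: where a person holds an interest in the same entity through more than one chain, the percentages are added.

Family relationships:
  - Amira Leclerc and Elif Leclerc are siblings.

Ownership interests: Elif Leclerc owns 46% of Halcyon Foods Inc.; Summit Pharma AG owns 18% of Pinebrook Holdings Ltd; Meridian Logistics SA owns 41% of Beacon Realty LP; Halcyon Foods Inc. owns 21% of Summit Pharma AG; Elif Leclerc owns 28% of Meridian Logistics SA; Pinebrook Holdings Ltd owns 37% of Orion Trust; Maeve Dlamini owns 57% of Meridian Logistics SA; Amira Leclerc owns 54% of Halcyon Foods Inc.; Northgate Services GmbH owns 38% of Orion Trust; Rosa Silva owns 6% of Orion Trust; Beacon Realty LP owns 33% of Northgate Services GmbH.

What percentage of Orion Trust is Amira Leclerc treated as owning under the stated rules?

2.838192%

By sibling attribution (R1), Amira Leclerc is treated as also owning Elif Leclerc's interest in Halcyon Foods Inc, giving 54% + 46% = 100%.
By sibling attribution (R1), Amira Leclerc is treated as owning Elif Leclerc's 28% interest in Meridian Logistics SA.
Chain via Halcyon Foods Inc. → Summit Pharma AG → Pinebrook Holdings Ltd (R2): 100% × 21% × 18% × 37% = 1.3986% of Orion Trust.
Chain via Meridian Logistics SA → Beacon Realty LP → Northgate Services GmbH (R2): 28% × 41% × 33% × 38% = 1.439592% of Orion Trust.
Aggregating (R3): 1.3986% + 1.439592% = 2.838192%.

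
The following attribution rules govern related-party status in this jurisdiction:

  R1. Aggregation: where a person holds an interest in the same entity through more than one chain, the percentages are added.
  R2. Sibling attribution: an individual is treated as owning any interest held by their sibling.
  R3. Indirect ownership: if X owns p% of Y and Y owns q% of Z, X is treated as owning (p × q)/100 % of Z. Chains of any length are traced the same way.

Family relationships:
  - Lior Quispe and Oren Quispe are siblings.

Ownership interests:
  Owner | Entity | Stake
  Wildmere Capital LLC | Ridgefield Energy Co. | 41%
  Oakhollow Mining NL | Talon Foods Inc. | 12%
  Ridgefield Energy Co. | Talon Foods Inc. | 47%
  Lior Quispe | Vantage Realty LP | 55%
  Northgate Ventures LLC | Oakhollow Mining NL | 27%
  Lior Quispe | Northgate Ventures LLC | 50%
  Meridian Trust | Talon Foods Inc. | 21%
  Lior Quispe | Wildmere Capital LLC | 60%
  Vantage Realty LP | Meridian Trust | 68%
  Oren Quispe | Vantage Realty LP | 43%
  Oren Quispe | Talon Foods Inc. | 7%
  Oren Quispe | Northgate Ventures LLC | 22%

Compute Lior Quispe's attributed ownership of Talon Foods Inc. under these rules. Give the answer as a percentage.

By sibling attribution (R2), Lior Quispe is treated as also owning Oren Quispe's interest in Northgate Ventures LLC, giving 50% + 22% = 72%.
By sibling attribution (R2), Lior Quispe is treated as also owning Oren Quispe's interest in Vantage Realty LP, giving 55% + 43% = 98%.
By sibling attribution (R2), Lior Quispe is treated as owning Oren Quispe's 7% interest in Talon Foods Inc.
Chain via Northgate Ventures LLC → Oakhollow Mining NL (R3): 72% × 27% × 12% = 2.3328% of Talon Foods Inc.
Chain via Vantage Realty LP → Meridian Trust (R3): 98% × 68% × 21% = 13.9944% of Talon Foods Inc.
Chain via Wildmere Capital LLC → Ridgefield Energy Co. (R3): 60% × 41% × 47% = 11.562% of Talon Foods Inc.
Direct interest in Talon Foods Inc: 7%.
Aggregating (R1): 2.3328% + 13.9944% + 11.562% + 7% = 34.8892%.

34.8892%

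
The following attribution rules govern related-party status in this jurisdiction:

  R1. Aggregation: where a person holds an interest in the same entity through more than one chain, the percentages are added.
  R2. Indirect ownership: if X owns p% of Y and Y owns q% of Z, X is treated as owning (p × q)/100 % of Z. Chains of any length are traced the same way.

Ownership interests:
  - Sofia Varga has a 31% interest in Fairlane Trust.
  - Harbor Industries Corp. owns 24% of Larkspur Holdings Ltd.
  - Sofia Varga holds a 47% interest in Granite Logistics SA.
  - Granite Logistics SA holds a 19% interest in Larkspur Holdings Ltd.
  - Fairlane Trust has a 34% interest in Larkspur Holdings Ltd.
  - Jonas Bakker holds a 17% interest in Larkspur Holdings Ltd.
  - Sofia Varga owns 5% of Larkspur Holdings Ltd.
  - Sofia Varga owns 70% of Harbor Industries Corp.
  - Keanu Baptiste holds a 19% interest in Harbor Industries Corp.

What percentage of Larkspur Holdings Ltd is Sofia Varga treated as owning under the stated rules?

41.27%

Chain via Granite Logistics SA (R2): 47% × 19% = 8.93% of Larkspur Holdings Ltd.
Chain via Harbor Industries Corp. (R2): 70% × 24% = 16.8% of Larkspur Holdings Ltd.
Chain via Fairlane Trust (R2): 31% × 34% = 10.54% of Larkspur Holdings Ltd.
Direct interest in Larkspur Holdings Ltd: 5%.
Aggregating (R1): 8.93% + 16.8% + 10.54% + 5% = 41.27%.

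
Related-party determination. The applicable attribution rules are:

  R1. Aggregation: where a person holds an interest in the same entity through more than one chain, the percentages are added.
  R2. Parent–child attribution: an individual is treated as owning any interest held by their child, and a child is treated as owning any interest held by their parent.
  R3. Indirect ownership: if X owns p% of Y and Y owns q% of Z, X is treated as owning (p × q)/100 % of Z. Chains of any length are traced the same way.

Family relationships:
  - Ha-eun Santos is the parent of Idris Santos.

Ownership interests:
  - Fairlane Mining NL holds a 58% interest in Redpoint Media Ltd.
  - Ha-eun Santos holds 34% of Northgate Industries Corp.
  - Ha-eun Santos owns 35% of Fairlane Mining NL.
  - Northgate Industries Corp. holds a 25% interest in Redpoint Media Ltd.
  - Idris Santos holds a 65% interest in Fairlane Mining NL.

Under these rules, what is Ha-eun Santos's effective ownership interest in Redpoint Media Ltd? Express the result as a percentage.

66.5%

By parent–child attribution (R2), Ha-eun Santos is treated as also owning Idris Santos's interest in Fairlane Mining NL, giving 35% + 65% = 100%.
Chain via Fairlane Mining NL (R3): 100% × 58% = 58% of Redpoint Media Ltd.
Chain via Northgate Industries Corp. (R3): 34% × 25% = 8.5% of Redpoint Media Ltd.
Aggregating (R1): 58% + 8.5% = 66.5%.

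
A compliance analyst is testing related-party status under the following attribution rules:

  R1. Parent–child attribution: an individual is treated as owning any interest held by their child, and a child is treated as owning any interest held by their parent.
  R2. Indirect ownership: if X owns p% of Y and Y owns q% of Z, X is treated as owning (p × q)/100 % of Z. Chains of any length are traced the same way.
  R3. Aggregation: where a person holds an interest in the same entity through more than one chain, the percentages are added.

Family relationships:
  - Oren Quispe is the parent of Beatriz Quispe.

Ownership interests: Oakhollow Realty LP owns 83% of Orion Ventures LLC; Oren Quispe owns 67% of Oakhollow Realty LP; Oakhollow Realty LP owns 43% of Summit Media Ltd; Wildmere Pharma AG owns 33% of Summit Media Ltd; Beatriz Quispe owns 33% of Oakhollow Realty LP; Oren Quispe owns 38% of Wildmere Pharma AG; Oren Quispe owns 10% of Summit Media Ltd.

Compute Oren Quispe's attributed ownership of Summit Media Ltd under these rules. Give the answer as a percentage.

65.54%

By parent–child attribution (R1), Oren Quispe is treated as also owning Beatriz Quispe's interest in Oakhollow Realty LP, giving 67% + 33% = 100%.
Chain via Oakhollow Realty LP (R2): 100% × 43% = 43% of Summit Media Ltd.
Chain via Wildmere Pharma AG (R2): 38% × 33% = 12.54% of Summit Media Ltd.
Direct interest in Summit Media Ltd: 10%.
Aggregating (R3): 43% + 12.54% + 10% = 65.54%.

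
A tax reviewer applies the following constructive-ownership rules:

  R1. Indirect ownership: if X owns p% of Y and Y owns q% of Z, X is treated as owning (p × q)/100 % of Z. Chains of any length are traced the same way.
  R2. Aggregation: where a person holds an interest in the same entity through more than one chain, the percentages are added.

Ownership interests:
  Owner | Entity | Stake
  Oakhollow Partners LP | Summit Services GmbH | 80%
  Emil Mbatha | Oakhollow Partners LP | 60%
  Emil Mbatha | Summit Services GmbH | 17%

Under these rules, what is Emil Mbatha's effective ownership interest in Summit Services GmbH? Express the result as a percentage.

Chain via Oakhollow Partners LP (R1): 60% × 80% = 48% of Summit Services GmbH.
Direct interest in Summit Services GmbH: 17%.
Aggregating (R2): 48% + 17% = 65%.

65%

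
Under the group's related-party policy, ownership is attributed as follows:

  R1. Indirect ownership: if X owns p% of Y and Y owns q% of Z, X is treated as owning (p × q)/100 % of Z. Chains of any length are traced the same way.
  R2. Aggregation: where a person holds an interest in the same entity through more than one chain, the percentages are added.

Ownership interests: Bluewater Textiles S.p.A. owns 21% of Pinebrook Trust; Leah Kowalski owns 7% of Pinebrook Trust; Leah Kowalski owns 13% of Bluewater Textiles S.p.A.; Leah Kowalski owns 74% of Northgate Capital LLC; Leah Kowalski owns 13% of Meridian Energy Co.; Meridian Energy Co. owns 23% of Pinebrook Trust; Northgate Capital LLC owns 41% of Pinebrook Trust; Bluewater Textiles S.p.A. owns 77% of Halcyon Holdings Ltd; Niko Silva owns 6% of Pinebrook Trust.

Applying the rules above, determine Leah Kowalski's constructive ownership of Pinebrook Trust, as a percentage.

43.06%

Chain via Bluewater Textiles S.p.A. (R1): 13% × 21% = 2.73% of Pinebrook Trust.
Chain via Northgate Capital LLC (R1): 74% × 41% = 30.34% of Pinebrook Trust.
Chain via Meridian Energy Co. (R1): 13% × 23% = 2.99% of Pinebrook Trust.
Direct interest in Pinebrook Trust: 7%.
Aggregating (R2): 2.73% + 30.34% + 2.99% + 7% = 43.06%.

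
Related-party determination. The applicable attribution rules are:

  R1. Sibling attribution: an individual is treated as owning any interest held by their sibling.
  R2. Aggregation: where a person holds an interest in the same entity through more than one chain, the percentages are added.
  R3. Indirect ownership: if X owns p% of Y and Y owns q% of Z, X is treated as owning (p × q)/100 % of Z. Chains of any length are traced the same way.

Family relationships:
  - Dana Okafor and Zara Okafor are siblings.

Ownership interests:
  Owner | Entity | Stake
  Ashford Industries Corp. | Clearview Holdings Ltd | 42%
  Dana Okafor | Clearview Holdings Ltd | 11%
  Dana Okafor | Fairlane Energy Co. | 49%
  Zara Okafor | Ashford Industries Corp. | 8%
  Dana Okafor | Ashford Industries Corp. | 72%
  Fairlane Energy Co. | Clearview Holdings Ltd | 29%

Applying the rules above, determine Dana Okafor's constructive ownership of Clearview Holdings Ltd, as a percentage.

By sibling attribution (R1), Dana Okafor is treated as also owning Zara Okafor's interest in Ashford Industries Corp, giving 72% + 8% = 80%.
Chain via Ashford Industries Corp. (R3): 80% × 42% = 33.6% of Clearview Holdings Ltd.
Chain via Fairlane Energy Co. (R3): 49% × 29% = 14.21% of Clearview Holdings Ltd.
Direct interest in Clearview Holdings Ltd: 11%.
Aggregating (R2): 33.6% + 14.21% + 11% = 58.81%.

58.81%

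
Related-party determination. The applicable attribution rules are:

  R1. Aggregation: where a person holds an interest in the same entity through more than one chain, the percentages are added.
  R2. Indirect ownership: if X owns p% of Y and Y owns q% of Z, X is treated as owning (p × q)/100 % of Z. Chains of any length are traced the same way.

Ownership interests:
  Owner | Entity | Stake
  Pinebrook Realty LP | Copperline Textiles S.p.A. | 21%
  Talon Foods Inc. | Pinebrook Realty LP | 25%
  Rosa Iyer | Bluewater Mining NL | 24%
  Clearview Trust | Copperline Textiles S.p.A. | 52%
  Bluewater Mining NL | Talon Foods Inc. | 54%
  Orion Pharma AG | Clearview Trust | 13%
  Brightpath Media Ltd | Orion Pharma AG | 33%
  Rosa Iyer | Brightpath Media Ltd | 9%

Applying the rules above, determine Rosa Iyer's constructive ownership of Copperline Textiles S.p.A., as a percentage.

0.881172%

Chain via Brightpath Media Ltd → Orion Pharma AG → Clearview Trust (R2): 9% × 33% × 13% × 52% = 0.200772% of Copperline Textiles S.p.A.
Chain via Bluewater Mining NL → Talon Foods Inc. → Pinebrook Realty LP (R2): 24% × 54% × 25% × 21% = 0.6804% of Copperline Textiles S.p.A.
Aggregating (R1): 0.200772% + 0.6804% = 0.881172%.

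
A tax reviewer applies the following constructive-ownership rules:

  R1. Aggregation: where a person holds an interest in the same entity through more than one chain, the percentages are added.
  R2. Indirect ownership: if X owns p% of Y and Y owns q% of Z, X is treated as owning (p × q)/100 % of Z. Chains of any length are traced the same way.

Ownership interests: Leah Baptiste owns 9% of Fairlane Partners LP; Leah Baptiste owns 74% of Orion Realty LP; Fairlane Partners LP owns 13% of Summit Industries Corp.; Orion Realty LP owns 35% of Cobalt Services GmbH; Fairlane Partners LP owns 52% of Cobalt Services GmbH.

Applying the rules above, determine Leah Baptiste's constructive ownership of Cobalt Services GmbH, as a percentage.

Chain via Orion Realty LP (R2): 74% × 35% = 25.9% of Cobalt Services GmbH.
Chain via Fairlane Partners LP (R2): 9% × 52% = 4.68% of Cobalt Services GmbH.
Aggregating (R1): 25.9% + 4.68% = 30.58%.

30.58%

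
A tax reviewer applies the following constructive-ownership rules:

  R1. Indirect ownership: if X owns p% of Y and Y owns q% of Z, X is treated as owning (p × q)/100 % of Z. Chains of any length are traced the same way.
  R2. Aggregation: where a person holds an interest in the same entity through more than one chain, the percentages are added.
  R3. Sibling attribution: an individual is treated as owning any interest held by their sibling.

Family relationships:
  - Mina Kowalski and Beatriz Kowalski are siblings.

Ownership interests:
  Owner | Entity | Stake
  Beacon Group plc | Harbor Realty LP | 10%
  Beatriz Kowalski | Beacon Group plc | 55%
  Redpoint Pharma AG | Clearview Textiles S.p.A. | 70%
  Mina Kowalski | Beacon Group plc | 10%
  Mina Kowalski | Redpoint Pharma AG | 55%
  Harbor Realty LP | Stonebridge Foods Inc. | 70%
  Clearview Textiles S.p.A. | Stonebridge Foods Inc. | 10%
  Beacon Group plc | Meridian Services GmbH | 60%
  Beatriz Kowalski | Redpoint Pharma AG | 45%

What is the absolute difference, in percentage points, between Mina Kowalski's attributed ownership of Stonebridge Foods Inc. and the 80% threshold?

68.45

By sibling attribution (R3), Mina Kowalski is treated as also owning Beatriz Kowalski's interest in Beacon Group plc, giving 10% + 55% = 65%.
By sibling attribution (R3), Mina Kowalski is treated as also owning Beatriz Kowalski's interest in Redpoint Pharma AG, giving 55% + 45% = 100%.
Chain via Beacon Group plc → Harbor Realty LP (R1): 65% × 10% × 70% = 4.55% of Stonebridge Foods Inc.
Chain via Redpoint Pharma AG → Clearview Textiles S.p.A. (R1): 100% × 70% × 10% = 7% of Stonebridge Foods Inc.
Aggregating (R2): 4.55% + 7% = 11.55%.
11.55% falls short of the 80% threshold by 68.45 percentage points.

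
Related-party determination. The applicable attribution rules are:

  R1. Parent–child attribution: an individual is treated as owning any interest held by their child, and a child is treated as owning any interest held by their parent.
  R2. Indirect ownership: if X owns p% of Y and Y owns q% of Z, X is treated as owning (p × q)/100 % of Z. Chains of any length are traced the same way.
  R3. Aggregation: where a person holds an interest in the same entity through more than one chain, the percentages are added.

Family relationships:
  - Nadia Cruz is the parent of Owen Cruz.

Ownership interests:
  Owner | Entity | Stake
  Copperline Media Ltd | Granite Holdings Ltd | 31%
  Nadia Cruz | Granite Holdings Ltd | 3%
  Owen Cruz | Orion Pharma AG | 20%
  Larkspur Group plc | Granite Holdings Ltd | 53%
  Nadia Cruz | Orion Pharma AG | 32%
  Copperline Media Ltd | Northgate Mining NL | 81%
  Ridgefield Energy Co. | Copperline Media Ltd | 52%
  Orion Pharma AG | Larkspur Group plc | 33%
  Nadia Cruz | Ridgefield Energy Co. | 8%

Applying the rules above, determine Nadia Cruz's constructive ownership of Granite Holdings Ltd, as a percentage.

13.3844%

By parent–child attribution (R1), Nadia Cruz is treated as also owning Owen Cruz's interest in Orion Pharma AG, giving 32% + 20% = 52%.
Chain via Orion Pharma AG → Larkspur Group plc (R2): 52% × 33% × 53% = 9.0948% of Granite Holdings Ltd.
Chain via Ridgefield Energy Co. → Copperline Media Ltd (R2): 8% × 52% × 31% = 1.2896% of Granite Holdings Ltd.
Direct interest in Granite Holdings Ltd: 3%.
Aggregating (R3): 9.0948% + 1.2896% + 3% = 13.3844%.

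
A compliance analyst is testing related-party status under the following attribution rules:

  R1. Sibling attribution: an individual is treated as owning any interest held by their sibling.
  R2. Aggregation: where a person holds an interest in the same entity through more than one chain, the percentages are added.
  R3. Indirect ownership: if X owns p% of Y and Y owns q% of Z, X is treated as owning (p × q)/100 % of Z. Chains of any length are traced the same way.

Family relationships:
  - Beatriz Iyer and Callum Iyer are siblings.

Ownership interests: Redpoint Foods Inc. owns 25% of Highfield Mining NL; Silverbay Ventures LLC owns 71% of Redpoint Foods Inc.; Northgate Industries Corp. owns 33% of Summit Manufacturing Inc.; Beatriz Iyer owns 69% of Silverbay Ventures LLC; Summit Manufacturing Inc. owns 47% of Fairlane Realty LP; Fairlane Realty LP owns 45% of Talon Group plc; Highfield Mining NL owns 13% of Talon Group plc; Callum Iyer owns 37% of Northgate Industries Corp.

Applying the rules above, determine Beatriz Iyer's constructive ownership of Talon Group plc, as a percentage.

By sibling attribution (R1), Beatriz Iyer is treated as owning Callum Iyer's 37% interest in Northgate Industries Corp.
Chain via Silverbay Ventures LLC → Redpoint Foods Inc. → Highfield Mining NL (R3): 69% × 71% × 25% × 13% = 1.592175% of Talon Group plc.
Chain via Northgate Industries Corp. → Summit Manufacturing Inc. → Fairlane Realty LP (R3): 37% × 33% × 47% × 45% = 2.582415% of Talon Group plc.
Aggregating (R2): 1.592175% + 2.582415% = 4.17459%.

4.17459%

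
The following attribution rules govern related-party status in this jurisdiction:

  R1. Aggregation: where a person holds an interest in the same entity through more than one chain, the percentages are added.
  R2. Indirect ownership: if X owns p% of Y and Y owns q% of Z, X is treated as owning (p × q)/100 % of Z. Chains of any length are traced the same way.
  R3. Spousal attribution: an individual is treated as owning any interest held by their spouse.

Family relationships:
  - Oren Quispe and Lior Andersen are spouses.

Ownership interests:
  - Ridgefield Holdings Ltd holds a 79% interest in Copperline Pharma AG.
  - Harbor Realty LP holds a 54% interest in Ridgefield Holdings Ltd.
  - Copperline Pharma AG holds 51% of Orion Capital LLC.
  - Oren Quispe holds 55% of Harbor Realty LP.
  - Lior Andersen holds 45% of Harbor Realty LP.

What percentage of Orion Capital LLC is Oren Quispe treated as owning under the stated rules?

By spousal attribution (R3), Oren Quispe is treated as also owning Lior Andersen's interest in Harbor Realty LP, giving 55% + 45% = 100%.
Chain via Harbor Realty LP → Ridgefield Holdings Ltd → Copperline Pharma AG (R2): 100% × 54% × 79% × 51% = 21.7566% of Orion Capital LLC.

21.7566%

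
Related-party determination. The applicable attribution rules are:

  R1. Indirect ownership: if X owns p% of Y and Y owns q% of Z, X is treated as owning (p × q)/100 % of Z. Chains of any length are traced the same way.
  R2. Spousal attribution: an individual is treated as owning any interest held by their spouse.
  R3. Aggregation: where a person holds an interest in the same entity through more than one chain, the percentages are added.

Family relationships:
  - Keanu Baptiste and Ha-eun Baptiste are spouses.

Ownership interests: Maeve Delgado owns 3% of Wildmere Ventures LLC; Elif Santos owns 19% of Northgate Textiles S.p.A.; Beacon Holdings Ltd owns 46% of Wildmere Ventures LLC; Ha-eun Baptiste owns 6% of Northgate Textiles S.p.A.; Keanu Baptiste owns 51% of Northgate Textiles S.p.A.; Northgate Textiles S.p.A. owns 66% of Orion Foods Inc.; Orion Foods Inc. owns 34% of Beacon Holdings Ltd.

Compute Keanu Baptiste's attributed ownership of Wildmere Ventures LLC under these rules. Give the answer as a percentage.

By spousal attribution (R2), Keanu Baptiste is treated as also owning Ha-eun Baptiste's interest in Northgate Textiles S.p.A, giving 51% + 6% = 57%.
Chain via Northgate Textiles S.p.A. → Orion Foods Inc. → Beacon Holdings Ltd (R1): 57% × 66% × 34% × 46% = 5.883768% of Wildmere Ventures LLC.

5.883768%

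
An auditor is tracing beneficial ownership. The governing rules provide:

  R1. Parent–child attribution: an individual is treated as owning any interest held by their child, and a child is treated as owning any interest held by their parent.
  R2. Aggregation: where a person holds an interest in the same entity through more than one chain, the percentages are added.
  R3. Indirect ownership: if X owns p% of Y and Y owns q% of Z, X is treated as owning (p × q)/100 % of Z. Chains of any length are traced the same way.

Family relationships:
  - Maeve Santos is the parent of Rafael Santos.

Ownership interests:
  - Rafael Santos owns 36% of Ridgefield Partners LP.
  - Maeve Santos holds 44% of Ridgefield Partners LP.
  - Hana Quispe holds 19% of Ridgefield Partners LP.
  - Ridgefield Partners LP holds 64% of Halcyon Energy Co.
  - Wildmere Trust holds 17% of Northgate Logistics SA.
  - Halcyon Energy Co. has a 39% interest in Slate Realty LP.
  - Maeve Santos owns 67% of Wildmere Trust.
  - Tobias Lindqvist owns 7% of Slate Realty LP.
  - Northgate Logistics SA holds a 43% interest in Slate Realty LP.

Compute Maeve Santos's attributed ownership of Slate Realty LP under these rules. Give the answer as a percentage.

24.8657%

By parent–child attribution (R1), Maeve Santos is treated as also owning Rafael Santos's interest in Ridgefield Partners LP, giving 44% + 36% = 80%.
Chain via Wildmere Trust → Northgate Logistics SA (R3): 67% × 17% × 43% = 4.8977% of Slate Realty LP.
Chain via Ridgefield Partners LP → Halcyon Energy Co. (R3): 80% × 64% × 39% = 19.968% of Slate Realty LP.
Aggregating (R2): 4.8977% + 19.968% = 24.8657%.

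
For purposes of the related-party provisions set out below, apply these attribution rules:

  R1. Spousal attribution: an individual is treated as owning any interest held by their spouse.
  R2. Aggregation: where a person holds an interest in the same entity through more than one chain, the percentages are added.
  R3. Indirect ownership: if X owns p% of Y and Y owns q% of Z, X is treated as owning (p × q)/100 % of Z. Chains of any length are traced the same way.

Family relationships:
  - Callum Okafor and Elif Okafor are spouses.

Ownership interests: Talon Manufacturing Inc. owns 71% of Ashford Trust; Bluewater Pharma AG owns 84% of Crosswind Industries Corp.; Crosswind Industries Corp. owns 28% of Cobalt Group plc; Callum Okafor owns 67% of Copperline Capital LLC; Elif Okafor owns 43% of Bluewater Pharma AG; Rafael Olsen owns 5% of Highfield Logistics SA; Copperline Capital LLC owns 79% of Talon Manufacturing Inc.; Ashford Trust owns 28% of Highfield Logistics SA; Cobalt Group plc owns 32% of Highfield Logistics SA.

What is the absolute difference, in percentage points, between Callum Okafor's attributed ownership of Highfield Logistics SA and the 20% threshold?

6.241164

By spousal attribution (R1), Callum Okafor is treated as owning Elif Okafor's 43% interest in Bluewater Pharma AG.
Chain via Copperline Capital LLC → Talon Manufacturing Inc. → Ashford Trust (R3): 67% × 79% × 71% × 28% = 10.522484% of Highfield Logistics SA.
Chain via Bluewater Pharma AG → Crosswind Industries Corp. → Cobalt Group plc (R3): 43% × 84% × 28% × 32% = 3.236352% of Highfield Logistics SA.
Aggregating (R2): 10.522484% + 3.236352% = 13.758836%.
13.758836% falls short of the 20% threshold by 6.241164 percentage points.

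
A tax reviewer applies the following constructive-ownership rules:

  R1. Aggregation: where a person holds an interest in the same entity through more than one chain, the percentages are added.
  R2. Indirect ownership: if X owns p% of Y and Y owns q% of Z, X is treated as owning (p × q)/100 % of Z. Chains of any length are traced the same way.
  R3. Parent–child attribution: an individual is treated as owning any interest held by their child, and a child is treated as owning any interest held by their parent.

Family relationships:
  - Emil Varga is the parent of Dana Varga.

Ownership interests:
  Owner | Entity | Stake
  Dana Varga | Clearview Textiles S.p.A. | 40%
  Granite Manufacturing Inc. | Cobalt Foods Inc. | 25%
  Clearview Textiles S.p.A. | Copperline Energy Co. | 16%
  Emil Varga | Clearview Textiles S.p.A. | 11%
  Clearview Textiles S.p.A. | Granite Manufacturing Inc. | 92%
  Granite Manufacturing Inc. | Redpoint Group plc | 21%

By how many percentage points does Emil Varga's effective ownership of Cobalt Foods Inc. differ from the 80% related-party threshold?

68.27

By parent–child attribution (R3), Emil Varga is treated as also owning Dana Varga's interest in Clearview Textiles S.p.A, giving 11% + 40% = 51%.
Chain via Clearview Textiles S.p.A. → Granite Manufacturing Inc. (R2): 51% × 92% × 25% = 11.73% of Cobalt Foods Inc.
11.73% falls short of the 80% threshold by 68.27 percentage points.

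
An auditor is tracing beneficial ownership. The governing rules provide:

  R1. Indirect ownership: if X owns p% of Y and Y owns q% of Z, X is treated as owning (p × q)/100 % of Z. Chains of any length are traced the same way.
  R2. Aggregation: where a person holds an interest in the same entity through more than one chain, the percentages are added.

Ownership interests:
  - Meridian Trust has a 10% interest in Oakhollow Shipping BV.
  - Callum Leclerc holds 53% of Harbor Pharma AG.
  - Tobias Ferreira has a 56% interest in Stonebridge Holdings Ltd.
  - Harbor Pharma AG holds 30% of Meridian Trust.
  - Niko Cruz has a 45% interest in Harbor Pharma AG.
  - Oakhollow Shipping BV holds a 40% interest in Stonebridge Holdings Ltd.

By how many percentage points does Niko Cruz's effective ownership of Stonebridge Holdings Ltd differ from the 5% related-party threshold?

4.46

Chain via Harbor Pharma AG → Meridian Trust → Oakhollow Shipping BV (R1): 45% × 30% × 10% × 40% = 0.54% of Stonebridge Holdings Ltd.
0.54% falls short of the 5% threshold by 4.46 percentage points.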